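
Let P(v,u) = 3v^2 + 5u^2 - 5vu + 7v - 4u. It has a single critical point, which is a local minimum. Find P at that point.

-153/35

∂P/∂v = 6v - 5u + 7 = 0 and ∂P/∂u = -5v + 10u - 4 = 0, so (v, u) = (-10/7, -11/35).
The Hessian has P_{vv} = 6, P_{uu} = 10, P_{vu} = -5, giving D = 35 > 0 with P_{vv} > 0, so the point is a local minimum.
P(-10/7, -11/35) = -153/35.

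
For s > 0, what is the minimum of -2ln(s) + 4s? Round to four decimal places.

R'(s) = -2/s + 4 = 0 gives s = 1/2.
R''(s) = 2/s², which is positive for s > 0, so this is a local minimum.
R(1/2) = -2·ln(1/2) + 2 ≈ 3.3863.

3.3863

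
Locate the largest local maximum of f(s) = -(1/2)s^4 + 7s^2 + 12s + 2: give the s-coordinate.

3

Critical points: f'(s) = -2s^3 + 14s + 12 vanishes at s = -2, -1, 3.
Second-derivative test with f''(s) = -6s^2 + 14: f''(-2) = -10 < 0 ⇒ local maximum; f''(-1) = 8 > 0 ⇒ local minimum; f''(3) = -40 < 0 ⇒ local maximum.
The largest local maximum is f(3) = 121/2.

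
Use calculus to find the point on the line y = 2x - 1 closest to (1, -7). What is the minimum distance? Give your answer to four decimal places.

Minimize D(x)^2 = (x - 1)^2 + (2x + 6)^2.
d/dx[D^2] = 2(x - 1) + 2·2·(2x + 6) = 0 ⇒ x = -11/5.
Then y = -27/5 and the distance is √(64/5) ≈ 3.5777.

3.5777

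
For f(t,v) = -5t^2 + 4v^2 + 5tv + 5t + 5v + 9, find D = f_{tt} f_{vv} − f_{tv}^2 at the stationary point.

-105

∂f/∂t = -10t + 5v + 5 = 0 and ∂f/∂v = 5t + 8v + 5 = 0, so (t, v) = (1/7, -5/7).
The Hessian has f_{tt} = -10, f_{vv} = 8, f_{tv} = 5, giving D = -105 < 0, so the point is a saddle point.
D = (-10)·(8) − (5)^2 = -105.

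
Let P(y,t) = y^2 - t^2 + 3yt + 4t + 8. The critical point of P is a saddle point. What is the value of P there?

120/13

∂P/∂y = 2y + 3t = 0 and ∂P/∂t = 3y - 2t + 4 = 0, so (y, t) = (-12/13, 8/13).
The Hessian has P_{yy} = 2, P_{tt} = -2, P_{yt} = 3, giving D = -13 < 0, so the point is a saddle point.
P(-12/13, 8/13) = 120/13.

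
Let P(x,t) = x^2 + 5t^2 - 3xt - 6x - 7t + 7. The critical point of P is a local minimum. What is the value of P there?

∂P/∂x = 2x - 3t - 6 = 0 and ∂P/∂t = -3x + 10t - 7 = 0, so (x, t) = (81/11, 32/11).
The Hessian has P_{xx} = 2, P_{tt} = 10, P_{xt} = -3, giving D = 11 > 0 with P_{xx} > 0, so the point is a local minimum.
P(81/11, 32/11) = -278/11.

-278/11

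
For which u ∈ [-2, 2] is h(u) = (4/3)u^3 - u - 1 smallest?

Differentiating, h'(u) = 4u^2 - 1; which vanishes at u = -1/2 and u = 1/2.
Compare values at every candidate in [-2, 2]: h(-2) = -29/3, h(-1/2) = -2/3, h(1/2) = -4/3, h(2) = 23/3.
So the minimum is h(-2) = -29/3.

-2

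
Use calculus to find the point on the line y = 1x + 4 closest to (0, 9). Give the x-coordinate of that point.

Minimize D(x)^2 = (x + 0)^2 + (x - 5)^2.
d/dx[D^2] = 2(x + 0) + 2·1·(x - 5) = 0 ⇒ x = 5/2.
Then y = 13/2 and the distance is √(25/2) ≈ 3.5355.

5/2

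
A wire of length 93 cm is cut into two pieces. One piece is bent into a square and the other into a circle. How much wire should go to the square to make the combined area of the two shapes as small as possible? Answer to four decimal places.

Let x be the length used for the square. Square side x/4; circle radius (93−x)/(2π).
A(x) = (x/4)² + π·((93−x)/(2π))² = x²/16 + (93−x)²/(4π) for 0 ≤ x ≤ 93. A'(x) = x/8 − (93−x)/(2π) = 0 gives x = 4·93/(π+4) ≈ 52.0892.
A'' = 1/8 + 1/(2π) > 0, so this gives the minimum combined area; x ≈ 52.0892 cm to the square.

52.0892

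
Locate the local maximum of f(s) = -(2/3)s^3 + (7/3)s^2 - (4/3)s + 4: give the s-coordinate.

2

f'(s) = -2s^2 + (14/3)s - 4/3. Setting f'(s) = 0 gives s ∈ {1/3, 2}.
Second-derivative test with f''(s) = -4s + 14/3: f''(1/3) = 10/3 > 0 ⇒ local minimum; f''(2) = -10/3 < 0 ⇒ local maximum.
The local maximum is f(2) = 16/3.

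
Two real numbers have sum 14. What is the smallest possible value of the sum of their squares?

98

With a + b = 14, a^2 + b^2 = a^2 + (14 − a)^2.
The derivative 2a − 2(14 − a) = 4a − 28 vanishes at a = 7; second derivative 4 > 0, a minimum.
The minimum is 2·(7)^2 = 98.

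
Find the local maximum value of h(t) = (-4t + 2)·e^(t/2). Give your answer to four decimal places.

By the product rule, h'(t) = (-2t - 3)·e^(t/2). Since e^(t/2) > 0, the only critical point is t = -3/2.
h''(-3/2) has the same sign as -2 < 0, so this is a local maximum.
h(-3/2) = (8)·e^(-3/4) ≈ 3.7789.

3.7789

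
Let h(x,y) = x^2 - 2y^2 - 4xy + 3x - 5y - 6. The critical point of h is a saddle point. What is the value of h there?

∂h/∂x = 2x - 4y + 3 = 0 and ∂h/∂y = -4x - 4y - 5 = 0, so (x, y) = (-4/3, 1/12).
The Hessian has h_{xx} = 2, h_{yy} = -4, h_{xy} = -4, giving D = -24 < 0, so the point is a saddle point.
h(-4/3, 1/12) = -197/24.

-197/24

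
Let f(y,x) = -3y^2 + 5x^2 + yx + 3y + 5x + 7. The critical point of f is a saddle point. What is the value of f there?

∂f/∂y = -6y + x + 3 = 0 and ∂f/∂x = y + 10x + 5 = 0, so (y, x) = (25/61, -33/61).
The Hessian has f_{yy} = -6, f_{xx} = 10, f_{yx} = 1, giving D = -61 < 0, so the point is a saddle point.
f(25/61, -33/61) = 382/61.

382/61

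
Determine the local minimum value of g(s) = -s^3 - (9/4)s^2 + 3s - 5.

-12

Critical points: g'(s) = -3s^2 - (9/2)s + 3 vanishes at s = -2, 1/2.
Since g''(s) = -6s - 9/2, we get g''(-2) = 15/2 > 0 ⇒ local minimum; g''(1/2) = -15/2 < 0 ⇒ local maximum.
So the local minimum value is g(-2) = -12.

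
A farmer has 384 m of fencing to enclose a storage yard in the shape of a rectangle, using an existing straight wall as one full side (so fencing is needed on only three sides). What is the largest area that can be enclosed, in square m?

Let the sides perpendicular to the wall have length x and the parallel side y, so 2x + y = 384 and the area is A = xy = x(384 − 2x).
A'(x) = 384 − 4x = 0 gives x = 96, and A''(x) = −4 < 0 confirms a maximum.
Then y = 384 − 2·96 = 192 and A = 18432.

18432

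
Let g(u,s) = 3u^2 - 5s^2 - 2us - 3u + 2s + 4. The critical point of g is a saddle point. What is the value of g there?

211/64

∂g/∂u = 6u - 2s - 3 = 0 and ∂g/∂s = -2u - 10s + 2 = 0, so (u, s) = (17/32, 3/32).
The Hessian has g_{uu} = 6, g_{ss} = -10, g_{us} = -2, giving D = -64 < 0, so the point is a saddle point.
g(17/32, 3/32) = 211/64.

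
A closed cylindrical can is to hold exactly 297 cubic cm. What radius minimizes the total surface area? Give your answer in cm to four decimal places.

3.6157

With radius r and height h, πr²h = 297 so h = 297/(πr²), and S(r) = 2πr² + 2πrh = 2πr² + 2·297/r.
S'(r) = 4πr − 2·297/r² = 0 ⇒ r³ = 297/(2π), so r ≈ 3.6157 and h = 2r ≈ 7.2314.
S''(r) = 4π + 4·297/r³ > 0, so this is the minimum; S ≈ 246.4254.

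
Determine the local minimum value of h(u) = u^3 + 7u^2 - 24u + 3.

-383/27

h'(u) = 3u^2 + 14u - 24 = 0 at u = -6, 4/3.
Second-derivative test with h''(u) = 6u + 14: h''(-6) = -22 < 0 ⇒ local maximum; h''(4/3) = 22 > 0 ⇒ local minimum.
Thus h has its local minimum at u = 4/3, with value -383/27.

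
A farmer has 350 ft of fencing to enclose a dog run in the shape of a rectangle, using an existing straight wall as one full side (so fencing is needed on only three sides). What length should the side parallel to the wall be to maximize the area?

Let the sides perpendicular to the wall have length x and the parallel side y, so 2x + y = 350 and the area is A = xy = x(350 − 2x).
A'(x) = 350 − 4x = 0 gives x = 175/2, and A''(x) = −4 < 0 confirms a maximum.
Then y = 350 − 2·175/2 = 175 and A = 30625/2.

175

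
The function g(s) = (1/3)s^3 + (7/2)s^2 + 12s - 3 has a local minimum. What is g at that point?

-33/2

g'(s) = s^2 + 7s + 12 = 0 at s = -4, -3.
g''(s) = 2s + 7. g''(-4) = -1 < 0 ⇒ local maximum; g''(-3) = 1 > 0 ⇒ local minimum.
Thus g has its local minimum at s = -3, with value -33/2.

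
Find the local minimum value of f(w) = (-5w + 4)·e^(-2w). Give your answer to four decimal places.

-0.1857

f'(w) = (-5)·e^(-2w) + (-5w + 4)·(-2)·e^(-2w) = (10w - 13)·e^(-2w). Since e^(-2w) > 0, the only critical point is w = 13/10.
f''(13/10) has the same sign as 10 > 0, so this is a local minimum.
f(13/10) = (-5/2)·e^(-13/5) ≈ -0.1857.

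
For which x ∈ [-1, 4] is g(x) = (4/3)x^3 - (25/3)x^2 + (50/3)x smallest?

-1

Differentiating, g'(x) = 4x^2 - (50/3)x + 50/3; which vanishes at x = 5/3 and x = 5/2.
Candidates: g(-1) = -79/3; g(5/3) = 875/81; g(5/2) = 125/12; g(4) = 56/3.
So the minimum is g(-1) = -79/3.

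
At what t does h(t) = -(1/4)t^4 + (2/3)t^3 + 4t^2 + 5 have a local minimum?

h'(t) = -t^3 + 2t^2 + 8t = 0 at t = -2, 0, 4.
Since h''(t) = -3t^2 + 4t + 8, we get h''(-2) = -12 < 0 ⇒ local maximum; h''(0) = 8 > 0 ⇒ local minimum; h''(4) = -24 < 0 ⇒ local maximum.
Thus h has its local minimum at t = 0, with value 5.

0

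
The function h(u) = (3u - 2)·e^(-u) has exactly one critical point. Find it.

5/3

h'(u) = 3·e^(-u) + (3u - 2)·(-1)·e^(-u) = (-3u + 5)·e^(-u). Since e^(-u) > 0, the only critical point is u = 5/3.
h''(5/3) has the same sign as -3 < 0, so this is a local maximum.
h(5/3) = (3)·e^(-5/3) ≈ 0.5666.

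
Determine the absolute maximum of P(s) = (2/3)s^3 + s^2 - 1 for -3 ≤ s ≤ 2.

Differentiating, P'(s) = 2s^2 + 2s; which vanishes at s = -1 and s = 0.
Candidates: P(-3) = -10,  P(-1) = -2/3,  P(0) = -1,  P(2) = 25/3.
Hence the absolute maximum is 25/3 at s = 2.

25/3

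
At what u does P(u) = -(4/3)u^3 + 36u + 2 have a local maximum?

P'(u) = -4u^2 + 36 = 0 at u = -3, 3.
Since P''(u) = -8u, we get P''(-3) = 24 > 0 ⇒ local minimum; P''(3) = -24 < 0 ⇒ local maximum.
So the local maximum value is P(3) = 74.

3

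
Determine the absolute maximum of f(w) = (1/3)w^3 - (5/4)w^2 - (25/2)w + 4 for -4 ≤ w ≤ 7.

f'(w) = w^2 - (5/2)w - 25/2, which vanishes at w = -5/2 and w = 5.
Candidates: f(-4) = 38/3; f(-5/2) = 1067/48; f(5) = -577/12; f(7) = -365/12.
Hence the absolute maximum is 1067/48 at w = -5/2.

1067/48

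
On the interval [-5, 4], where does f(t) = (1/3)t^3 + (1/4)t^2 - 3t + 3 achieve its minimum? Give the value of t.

-5

The derivative is t^2 + (1/2)t - 3, which vanishes at t = -2 and t = 3/2.
Candidates: f(-5) = -209/12, f(-2) = 22/3, f(3/2) = 3/16, f(4) = 49/3.
Hence the absolute minimum is -209/12 at t = -5.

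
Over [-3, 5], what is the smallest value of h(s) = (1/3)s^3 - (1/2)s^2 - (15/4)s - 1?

-199/24

h'(s) = s^2 - s - 15/4, which vanishes at s = -3/2 and s = 5/2.
Evaluating at the critical points and endpoints: h(-3) = -13/4,  h(-3/2) = 19/8,  h(5/2) = -199/24,  h(5) = 113/12.
Hence the absolute minimum is -199/24 at s = 5/2.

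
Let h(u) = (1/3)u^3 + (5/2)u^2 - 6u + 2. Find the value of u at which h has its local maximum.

Critical points: h'(u) = u^2 + 5u - 6 vanishes at u = -6, 1.
Since h''(u) = 2u + 5, we get h''(-6) = -7 < 0 ⇒ local maximum; h''(1) = 7 > 0 ⇒ local minimum.
Thus h has its local maximum at u = -6, with value 56.

-6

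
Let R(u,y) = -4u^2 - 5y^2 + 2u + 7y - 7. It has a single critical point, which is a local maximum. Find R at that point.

-43/10

∂R/∂u = -8u + 2 = 0 and ∂R/∂y = -10y + 7 = 0, so (u, y) = (1/4, 7/10).
The Hessian has R_{uu} = -8, R_{yy} = -10, R_{uy} = 0, giving D = 80 > 0 with R_{uu} < 0, so the point is a local maximum.
R(1/4, 7/10) = -43/10.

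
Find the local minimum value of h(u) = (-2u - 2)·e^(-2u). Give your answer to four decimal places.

-2.7183

By the product rule, h'(u) = (4u + 2)·e^(-2u). Since e^(-2u) > 0, the only critical point is u = -1/2.
h''(-1/2) has the same sign as 4 > 0, so this is a local minimum.
h(-1/2) = (-1)·e^(1) ≈ -2.7183.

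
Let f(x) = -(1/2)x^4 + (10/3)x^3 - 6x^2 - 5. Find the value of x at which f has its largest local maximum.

0

f'(x) = -2x^3 + 10x^2 - 12x. Setting f'(x) = 0 gives x ∈ {0, 2, 3}.
Since f''(x) = -6x^2 + 20x - 12, we get f''(0) = -12 < 0 ⇒ local maximum; f''(2) = 4 > 0 ⇒ local minimum; f''(3) = -6 < 0 ⇒ local maximum.
The largest local maximum is f(0) = -5.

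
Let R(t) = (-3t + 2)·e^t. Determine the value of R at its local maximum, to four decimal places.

2.1496

By the product rule, R'(t) = (-3t - 1)·e^t. Since e^t > 0, the only critical point is t = -1/3.
R''(-1/3) has the same sign as -3 < 0, so this is a local maximum.
R(-1/3) = (3)·e^(-1/3) ≈ 2.1496.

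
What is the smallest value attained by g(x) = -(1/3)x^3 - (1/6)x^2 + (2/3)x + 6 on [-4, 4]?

g'(x) = -x^2 - (1/3)x + 2/3, which vanishes at x = -1 and x = 2/3.
Compare values at every candidate in [-4, 4]: g(-4) = 22; g(-1) = 11/2; g(2/3) = 508/81; g(4) = -46/3.
So the minimum is g(4) = -46/3.

-46/3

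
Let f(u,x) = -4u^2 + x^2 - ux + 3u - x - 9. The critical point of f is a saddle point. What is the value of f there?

∂f/∂u = -8u - x + 3 = 0 and ∂f/∂x = -u + 2x - 1 = 0, so (u, x) = (5/17, 11/17).
The Hessian has f_{uu} = -8, f_{xx} = 2, f_{ux} = -1, giving D = -17 < 0, so the point is a saddle point.
f(5/17, 11/17) = -151/17.

-151/17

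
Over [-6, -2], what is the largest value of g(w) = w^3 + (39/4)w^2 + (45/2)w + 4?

41/4

Differentiating, g'(w) = 3w^2 + (39/2)w + 45/2; whose only zero in [-6, -2] is w = -5.
Compare values at every candidate in [-6, -2]: g(-6) = 4; g(-5) = 41/4; g(-2) = -10.
So the maximum is g(-5) = 41/4.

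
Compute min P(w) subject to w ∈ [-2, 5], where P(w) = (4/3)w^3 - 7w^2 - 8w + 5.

P'(w) = 4w^2 - 14w - 8, which vanishes at w = -1/2 and w = 4.
Compare values at every candidate in [-2, 5]: P(-2) = -53/3, P(-1/2) = 85/12, P(4) = -161/3, P(5) = -130/3.
So the minimum is P(4) = -161/3.

-161/3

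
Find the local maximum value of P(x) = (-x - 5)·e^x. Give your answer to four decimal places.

P'(x) = (-1)·e^x + (-x - 5)·1·e^x = (-x - 6)·e^x. Since e^x > 0, the only critical point is x = -6.
P''(-6) has the same sign as -1 < 0, so this is a local maximum.
P(-6) = (1)·e^(-6) ≈ 0.0025.

0.0025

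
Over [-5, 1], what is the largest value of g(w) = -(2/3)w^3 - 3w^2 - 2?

19/3

The derivative is -2w^2 - 6w, which vanishes at w = -3 and w = 0.
Evaluating at the critical points and endpoints: g(-5) = 19/3,  g(-3) = -11,  g(0) = -2,  g(1) = -17/3.
So the maximum is g(-5) = 19/3.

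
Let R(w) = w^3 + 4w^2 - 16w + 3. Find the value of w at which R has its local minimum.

4/3

Critical points: R'(w) = 3w^2 + 8w - 16 vanishes at w = -4, 4/3.
R''(w) = 6w + 8. R''(-4) = -16 < 0 ⇒ local maximum; R''(4/3) = 16 > 0 ⇒ local minimum.
Thus R has its local minimum at w = 4/3, with value -239/27.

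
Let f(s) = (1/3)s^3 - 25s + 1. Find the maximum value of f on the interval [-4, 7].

Differentiating, f'(s) = s^2 - 25; whose only zero in [-4, 7] is s = 5.
Candidates: f(-4) = 239/3; f(5) = -247/3; f(7) = -179/3.
So the maximum is f(-4) = 239/3.

239/3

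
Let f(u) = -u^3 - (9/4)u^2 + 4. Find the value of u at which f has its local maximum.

0

f'(u) = -3u^2 - (9/2)u = 0 at u = -3/2, 0.
Second-derivative test with f''(u) = -6u - 9/2: f''(-3/2) = 9/2 > 0 ⇒ local minimum; f''(0) = -9/2 < 0 ⇒ local maximum.
So the local maximum value is f(0) = 4.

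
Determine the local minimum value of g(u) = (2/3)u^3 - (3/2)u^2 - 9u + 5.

g'(u) = 2u^2 - 3u - 9 = 0 at u = -3/2, 3.
g''(u) = 4u - 3. g''(-3/2) = -9 < 0 ⇒ local maximum; g''(3) = 9 > 0 ⇒ local minimum.
So the local minimum value is g(3) = -35/2.

-35/2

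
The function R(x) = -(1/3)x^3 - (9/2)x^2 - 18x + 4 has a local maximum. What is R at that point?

R'(x) = -x^2 - 9x - 18. Setting R'(x) = 0 gives x ∈ {-6, -3}.
R''(x) = -2x - 9. R''(-6) = 3 > 0 ⇒ local minimum; R''(-3) = -3 < 0 ⇒ local maximum.
The local maximum is R(-3) = 53/2.

53/2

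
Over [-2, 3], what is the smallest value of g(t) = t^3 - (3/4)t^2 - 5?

-16

Differentiating, g'(t) = 3t^2 - (3/2)t; which vanishes at t = 0 and t = 1/2.
Compare values at every candidate in [-2, 3]: g(-2) = -16, g(0) = -5, g(1/2) = -81/16, g(3) = 61/4.
Hence the absolute minimum is -16 at t = -2.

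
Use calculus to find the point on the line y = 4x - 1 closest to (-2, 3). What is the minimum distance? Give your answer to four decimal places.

Minimize D(x)^2 = (x + 2)^2 + (4x - 4)^2.
d/dx[D^2] = 2(x + 2) + 2·4·(4x - 4) = 0 ⇒ x = 14/17.
Then y = 39/17 and the distance is √(144/17) ≈ 2.9104.

2.9104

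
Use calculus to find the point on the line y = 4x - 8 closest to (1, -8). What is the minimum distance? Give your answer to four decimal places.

0.9701

Minimize D(x)^2 = (x - 1)^2 + (4x)^2.
d/dx[D^2] = 2(x - 1) + 2·4·(4x) = 0 ⇒ x = 1/17.
Then y = -132/17 and the distance is √(16/17) ≈ 0.9701.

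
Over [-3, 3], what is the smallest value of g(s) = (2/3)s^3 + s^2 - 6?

-15

Differentiating, g'(s) = 2s^2 + 2s; which vanishes at s = -1 and s = 0.
Compare values at every candidate in [-3, 3]: g(-3) = -15; g(-1) = -17/3; g(0) = -6; g(3) = 21.
The minimum over the interval is -15, attained at s = -3.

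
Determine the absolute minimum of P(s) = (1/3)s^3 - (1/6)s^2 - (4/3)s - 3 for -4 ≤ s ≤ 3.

-65/3

P'(s) = s^2 - (1/3)s - 4/3, which vanishes at s = -1 and s = 4/3.
Evaluating at the critical points and endpoints: P(-4) = -65/3, P(-1) = -13/6, P(4/3) = -347/81, P(3) = 1/2.
So the minimum is P(-4) = -65/3.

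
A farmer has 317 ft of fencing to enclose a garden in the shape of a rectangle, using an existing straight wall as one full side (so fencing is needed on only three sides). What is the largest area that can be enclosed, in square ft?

100489/8

Let the sides perpendicular to the wall have length x and the parallel side y, so 2x + y = 317 and the area is A = xy = x(317 − 2x).
A'(x) = 317 − 4x = 0 gives x = 317/4, and A''(x) = −4 < 0 confirms a maximum.
Then y = 317 − 2·317/4 = 317/2 and A = 100489/8.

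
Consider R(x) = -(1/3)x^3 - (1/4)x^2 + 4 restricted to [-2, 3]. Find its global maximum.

Differentiating, R'(x) = -x^2 - (1/2)x; which vanishes at x = -1/2 and x = 0.
Compare values at every candidate in [-2, 3]: R(-2) = 17/3,  R(-1/2) = 191/48,  R(0) = 4,  R(3) = -29/4.
Hence the absolute maximum is 17/3 at x = -2.

17/3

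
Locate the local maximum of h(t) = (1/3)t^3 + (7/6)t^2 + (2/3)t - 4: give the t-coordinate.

h'(t) = t^2 + (7/3)t + 2/3 = 0 at t = -2, -1/3.
Since h''(t) = 2t + 7/3, we get h''(-2) = -5/3 < 0 ⇒ local maximum; h''(-1/3) = 5/3 > 0 ⇒ local minimum.
So the local maximum value is h(-2) = -10/3.

-2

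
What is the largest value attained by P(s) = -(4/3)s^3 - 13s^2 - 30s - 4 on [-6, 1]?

The derivative is -4s^2 - 26s - 30, which vanishes at s = -5 and s = -3/2.
Compare values at every candidate in [-6, 1]: P(-6) = -4, P(-5) = -37/3, P(-3/2) = 65/4, P(1) = -145/3.
Hence the absolute maximum is 65/4 at s = -3/2.

65/4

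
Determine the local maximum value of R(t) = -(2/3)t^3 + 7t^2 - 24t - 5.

Critical points: R'(t) = -2t^2 + 14t - 24 vanishes at t = 3, 4.
Second-derivative test with R''(t) = -4t + 14: R''(3) = 2 > 0 ⇒ local minimum; R''(4) = -2 < 0 ⇒ local maximum.
The local maximum is R(4) = -95/3.

-95/3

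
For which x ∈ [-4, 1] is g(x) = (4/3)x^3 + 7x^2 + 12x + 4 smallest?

Differentiating, g'(x) = 4x^2 + 14x + 12; which vanishes at x = -2 and x = -3/2.
Compare values at every candidate in [-4, 1]: g(-4) = -52/3, g(-2) = -8/3, g(-3/2) = -11/4, g(1) = 73/3.
Hence the absolute minimum is -52/3 at x = -4.

-4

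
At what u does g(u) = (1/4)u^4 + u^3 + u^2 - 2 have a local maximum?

Critical points: g'(u) = u^3 + 3u^2 + 2u vanishes at u = -2, -1, 0.
Since g''(u) = 3u^2 + 6u + 2, we get g''(-2) = 2 > 0 ⇒ local minimum; g''(-1) = -1 < 0 ⇒ local maximum; g''(0) = 2 > 0 ⇒ local minimum.
Thus g has its local maximum at u = -1, with value -7/4.

-1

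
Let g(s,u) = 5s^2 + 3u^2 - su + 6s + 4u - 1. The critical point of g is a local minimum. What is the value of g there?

∂g/∂s = 10s - u + 6 = 0 and ∂g/∂u = -s + 6u + 4 = 0, so (s, u) = (-40/59, -46/59).
The Hessian has g_{ss} = 10, g_{uu} = 6, g_{su} = -1, giving D = 59 > 0 with g_{ss} > 0, so the point is a local minimum.
g(-40/59, -46/59) = -271/59.

-271/59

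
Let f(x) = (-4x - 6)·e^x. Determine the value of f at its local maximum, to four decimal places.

0.3283

Differentiating with the product rule gives f'(x) = (-4x - 10)·e^x. Since e^x > 0, the only critical point is x = -5/2.
f''(-5/2) has the same sign as -4 < 0, so this is a local maximum.
f(-5/2) = (4)·e^(-5/2) ≈ 0.3283.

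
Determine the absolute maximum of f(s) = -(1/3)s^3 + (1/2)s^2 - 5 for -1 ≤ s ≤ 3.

Differentiating, f'(s) = -s^2 + s; which vanishes at s = 0 and s = 1.
Evaluating at the critical points and endpoints: f(-1) = -25/6,  f(0) = -5,  f(1) = -29/6,  f(3) = -19/2.
The maximum over the interval is -25/6, attained at s = -1.

-25/6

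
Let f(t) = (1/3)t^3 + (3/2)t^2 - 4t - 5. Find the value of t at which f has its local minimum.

1

f'(t) = t^2 + 3t - 4. Setting f'(t) = 0 gives t ∈ {-4, 1}.
Since f''(t) = 2t + 3, we get f''(-4) = -5 < 0 ⇒ local maximum; f''(1) = 5 > 0 ⇒ local minimum.
The local minimum is f(1) = -43/6.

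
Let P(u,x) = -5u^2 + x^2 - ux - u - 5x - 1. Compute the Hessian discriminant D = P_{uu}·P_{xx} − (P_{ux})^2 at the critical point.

∂P/∂u = -10u - x - 1 = 0 and ∂P/∂x = -u + 2x - 5 = 0, so (u, x) = (-1/3, 7/3).
The Hessian has P_{uu} = -10, P_{xx} = 2, P_{ux} = -1, giving D = -21 < 0, so the point is a saddle point.
D = (-10)·(2) − (-1)^2 = -21.

-21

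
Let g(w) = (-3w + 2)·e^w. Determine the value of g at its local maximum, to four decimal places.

g'(w) = (-3)·e^w + (-3w + 2)·1·e^w = (-3w - 1)·e^w. Since e^w > 0, the only critical point is w = -1/3.
g''(-1/3) has the same sign as -3 < 0, so this is a local maximum.
g(-1/3) = (3)·e^(-1/3) ≈ 2.1496.

2.1496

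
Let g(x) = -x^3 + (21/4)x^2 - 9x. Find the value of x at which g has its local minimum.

3/2

Critical points: g'(x) = -3x^2 + (21/2)x - 9 vanishes at x = 3/2, 2.
Second-derivative test with g''(x) = -6x + 21/2: g''(3/2) = 3/2 > 0 ⇒ local minimum; g''(2) = -3/2 < 0 ⇒ local maximum.
The local minimum is g(3/2) = -81/16.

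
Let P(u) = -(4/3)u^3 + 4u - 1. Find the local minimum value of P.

-11/3

P'(u) = -4u^2 + 4. Setting P'(u) = 0 gives u ∈ {-1, 1}.
P''(u) = -8u. P''(-1) = 8 > 0 ⇒ local minimum; P''(1) = -8 < 0 ⇒ local maximum.
So the local minimum value is P(-1) = -11/3.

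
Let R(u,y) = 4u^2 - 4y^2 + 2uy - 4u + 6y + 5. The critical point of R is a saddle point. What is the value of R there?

∂R/∂u = 8u + 2y - 4 = 0 and ∂R/∂y = 2u - 8y + 6 = 0, so (u, y) = (5/17, 14/17).
The Hessian has R_{uu} = 8, R_{yy} = -8, R_{uy} = 2, giving D = -68 < 0, so the point is a saddle point.
R(5/17, 14/17) = 117/17.

117/17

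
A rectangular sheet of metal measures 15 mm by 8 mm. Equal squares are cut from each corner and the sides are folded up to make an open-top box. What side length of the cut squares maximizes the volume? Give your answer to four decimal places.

1.6667

With cut size x, the volume is V(x) = x(15 − 2x)(8 − 2x) for 0 < x < 4.
V'(x) = 12x^2 − 92x + 120. Setting V'(x) = 0 gives x ≈ 1.6667 (the root in (0, 4)).
V''(x) = 24x − 92 is negative there, so this is the maximum; V ≈ 90.7407.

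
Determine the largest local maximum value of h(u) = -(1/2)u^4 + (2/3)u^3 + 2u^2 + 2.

Critical points: h'(u) = -2u^3 + 2u^2 + 4u vanishes at u = -1, 0, 2.
Since h''(u) = -6u^2 + 4u + 4, we get h''(-1) = -6 < 0 ⇒ local maximum; h''(0) = 4 > 0 ⇒ local minimum; h''(2) = -12 < 0 ⇒ local maximum.
Thus h has its largest local maximum at u = 2, with value 22/3.

22/3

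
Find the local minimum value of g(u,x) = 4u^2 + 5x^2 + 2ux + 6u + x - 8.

∂g/∂u = 8u + 2x + 6 = 0 and ∂g/∂x = 2u + 10x + 1 = 0, so (u, x) = (-29/38, 1/19).
The Hessian has g_{uu} = 8, g_{xx} = 10, g_{ux} = 2, giving D = 76 > 0 with g_{uu} > 0, so the point is a local minimum.
g(-29/38, 1/19) = -195/19.

-195/19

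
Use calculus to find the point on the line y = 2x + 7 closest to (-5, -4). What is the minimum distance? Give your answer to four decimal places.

Minimize D(x)^2 = (x + 5)^2 + (2x + 11)^2.
d/dx[D^2] = 2(x + 5) + 2·2·(2x + 11) = 0 ⇒ x = -27/5.
Then y = -19/5 and the distance is √(1/5) ≈ 0.4472.

0.4472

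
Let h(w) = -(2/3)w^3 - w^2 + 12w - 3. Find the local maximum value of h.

35/3

h'(w) = -2w^2 - 2w + 12. Setting h'(w) = 0 gives w ∈ {-3, 2}.
Since h''(w) = -4w - 2, we get h''(-3) = 10 > 0 ⇒ local minimum; h''(2) = -10 < 0 ⇒ local maximum.
The local maximum is h(2) = 35/3.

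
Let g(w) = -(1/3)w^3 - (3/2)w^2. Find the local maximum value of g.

0

g'(w) = -w^2 - 3w = 0 at w = -3, 0.
Since g''(w) = -2w - 3, we get g''(-3) = 3 > 0 ⇒ local minimum; g''(0) = -3 < 0 ⇒ local maximum.
So the local maximum value is g(0) = 0.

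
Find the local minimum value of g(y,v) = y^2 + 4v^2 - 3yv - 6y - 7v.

∂g/∂y = 2y - 3v - 6 = 0 and ∂g/∂v = -3y + 8v - 7 = 0, so (y, v) = (69/7, 32/7).
The Hessian has g_{yy} = 2, g_{vv} = 8, g_{yv} = -3, giving D = 7 > 0 with g_{yy} > 0, so the point is a local minimum.
g(69/7, 32/7) = -319/7.

-319/7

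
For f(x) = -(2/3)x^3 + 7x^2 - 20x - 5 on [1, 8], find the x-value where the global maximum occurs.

5

The derivative is -2x^2 + 14x - 20, which vanishes at x = 2 and x = 5.
Compare values at every candidate in [1, 8]: f(1) = -56/3; f(2) = -67/3; f(5) = -40/3; f(8) = -175/3.
So the maximum is f(5) = -40/3.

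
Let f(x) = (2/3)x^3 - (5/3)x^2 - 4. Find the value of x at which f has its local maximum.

0

f'(x) = 2x^2 - (10/3)x. Setting f'(x) = 0 gives x ∈ {0, 5/3}.
f''(x) = 4x - 10/3. f''(0) = -10/3 < 0 ⇒ local maximum; f''(5/3) = 10/3 > 0 ⇒ local minimum.
The local maximum is f(0) = -4.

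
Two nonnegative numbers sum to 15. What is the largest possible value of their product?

With x + y = 15, the product is P(x) = x(15 − x).
P'(x) = 15 − 2x = 0 gives x = 15/2; P'' = −2 < 0, so this is the maximum.
P = 15/2·15/2 = 225/4.

225/4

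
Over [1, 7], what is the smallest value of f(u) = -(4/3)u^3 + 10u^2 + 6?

f'(u) = -4u^2 + 20u, whose only zero in [1, 7] is u = 5.
Compare values at every candidate in [1, 7]: f(1) = 44/3,  f(5) = 268/3,  f(7) = 116/3.
Hence the absolute minimum is 44/3 at u = 1.

44/3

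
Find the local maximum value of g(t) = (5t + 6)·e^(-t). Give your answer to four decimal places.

By the product rule, g'(t) = (-5t - 1)·e^(-t). Since e^(-t) > 0, the only critical point is t = -1/5.
g''(-1/5) has the same sign as -5 < 0, so this is a local maximum.
g(-1/5) = (5)·e^(1/5) ≈ 6.1070.

6.1070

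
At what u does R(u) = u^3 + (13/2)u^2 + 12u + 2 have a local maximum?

-3

Critical points: R'(u) = 3u^2 + 13u + 12 vanishes at u = -3, -4/3.
Second-derivative test with R''(u) = 6u + 13: R''(-3) = -5 < 0 ⇒ local maximum; R''(-4/3) = 5 > 0 ⇒ local minimum.
So the local maximum value is R(-3) = -5/2.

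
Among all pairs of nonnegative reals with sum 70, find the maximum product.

With x + y = 70, the product is P(x) = x(70 − x).
P'(x) = 70 − 2x = 0 gives x = 35; P'' = −2 < 0, so this is the maximum.
P = 35·35 = 1225.

1225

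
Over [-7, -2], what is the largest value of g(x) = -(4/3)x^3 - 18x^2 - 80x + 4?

The derivative is -4x^2 - 36x - 80, which vanishes at x = -5 and x = -4.
Candidates: g(-7) = 418/3; g(-5) = 362/3; g(-4) = 364/3; g(-2) = 308/3.
Hence the absolute maximum is 418/3 at x = -7.

418/3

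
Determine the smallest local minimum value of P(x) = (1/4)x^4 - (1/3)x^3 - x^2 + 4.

4/3

P'(x) = x^3 - x^2 - 2x. Setting P'(x) = 0 gives x ∈ {-1, 0, 2}.
Since P''(x) = 3x^2 - 2x - 2, we get P''(-1) = 3 > 0 ⇒ local minimum; P''(0) = -2 < 0 ⇒ local maximum; P''(2) = 6 > 0 ⇒ local minimum.
Thus P has its smallest local minimum at x = 2, with value 4/3.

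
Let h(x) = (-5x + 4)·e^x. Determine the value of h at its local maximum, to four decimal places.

4.0937

By the product rule, h'(x) = (-5x - 1)·e^x. Since e^x > 0, the only critical point is x = -1/5.
h''(-1/5) has the same sign as -5 < 0, so this is a local maximum.
h(-1/5) = (5)·e^(-1/5) ≈ 4.0937.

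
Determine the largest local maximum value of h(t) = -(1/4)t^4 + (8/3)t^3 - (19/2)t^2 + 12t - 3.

23/12

Critical points: h'(t) = -t^3 + 8t^2 - 19t + 12 vanishes at t = 1, 3, 4.
h''(t) = -3t^2 + 16t - 19. h''(1) = -6 < 0 ⇒ local maximum; h''(3) = 2 > 0 ⇒ local minimum; h''(4) = -3 < 0 ⇒ local maximum.
The largest local maximum is h(1) = 23/12.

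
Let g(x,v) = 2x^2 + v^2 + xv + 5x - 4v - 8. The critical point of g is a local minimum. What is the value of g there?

∂g/∂x = 4x + v + 5 = 0 and ∂g/∂v = x + 2v - 4 = 0, so (x, v) = (-2, 3).
The Hessian has g_{xx} = 4, g_{vv} = 2, g_{xv} = 1, giving D = 7 > 0 with g_{xx} > 0, so the point is a local minimum.
g(-2, 3) = -19.

-19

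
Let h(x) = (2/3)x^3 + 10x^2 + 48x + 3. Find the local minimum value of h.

-215/3

Critical points: h'(x) = 2x^2 + 20x + 48 vanishes at x = -6, -4.
Since h''(x) = 4x + 20, we get h''(-6) = -4 < 0 ⇒ local maximum; h''(-4) = 4 > 0 ⇒ local minimum.
So the local minimum value is h(-4) = -215/3.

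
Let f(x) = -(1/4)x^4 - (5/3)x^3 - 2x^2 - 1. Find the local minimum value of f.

-19/12

f'(x) = -x^3 - 5x^2 - 4x. Setting f'(x) = 0 gives x ∈ {-4, -1, 0}.
f''(x) = -3x^2 - 10x - 4. f''(-4) = -12 < 0 ⇒ local maximum; f''(-1) = 3 > 0 ⇒ local minimum; f''(0) = -4 < 0 ⇒ local maximum.
The local minimum is f(-1) = -19/12.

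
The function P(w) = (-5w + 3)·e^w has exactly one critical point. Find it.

P'(w) = (-5)·e^w + (-5w + 3)·1·e^w = (-5w - 2)·e^w. Since e^w > 0, the only critical point is w = -2/5.
P''(-2/5) has the same sign as -5 < 0, so this is a local maximum.
P(-2/5) = (5)·e^(-2/5) ≈ 3.3516.

-2/5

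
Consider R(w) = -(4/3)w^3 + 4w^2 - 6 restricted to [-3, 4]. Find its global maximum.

66

R'(w) = -4w^2 + 8w, which vanishes at w = 0 and w = 2.
Evaluating at the critical points and endpoints: R(-3) = 66, R(0) = -6, R(2) = -2/3, R(4) = -82/3.
So the maximum is R(-3) = 66.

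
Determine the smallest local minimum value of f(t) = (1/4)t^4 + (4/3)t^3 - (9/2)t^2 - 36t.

-369/4

Critical points: f'(t) = t^3 + 4t^2 - 9t - 36 vanishes at t = -4, -3, 3.
f''(t) = 3t^2 + 8t - 9. f''(-4) = 7 > 0 ⇒ local minimum; f''(-3) = -6 < 0 ⇒ local maximum; f''(3) = 42 > 0 ⇒ local minimum.
The smallest local minimum is f(3) = -369/4.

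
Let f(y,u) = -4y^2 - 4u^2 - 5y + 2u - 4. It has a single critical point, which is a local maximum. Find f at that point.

∂f/∂y = -8y - 5 = 0 and ∂f/∂u = -8u + 2 = 0, so (y, u) = (-5/8, 1/4).
The Hessian has f_{yy} = -8, f_{uu} = -8, f_{yu} = 0, giving D = 64 > 0 with f_{yy} < 0, so the point is a local maximum.
f(-5/8, 1/4) = -35/16.

-35/16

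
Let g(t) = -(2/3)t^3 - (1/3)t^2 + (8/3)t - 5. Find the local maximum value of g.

-10/3

Critical points: g'(t) = -2t^2 - (2/3)t + 8/3 vanishes at t = -4/3, 1.
Since g''(t) = -4t - 2/3, we get g''(-4/3) = 14/3 > 0 ⇒ local minimum; g''(1) = -14/3 < 0 ⇒ local maximum.
Thus g has its local maximum at t = 1, with value -10/3.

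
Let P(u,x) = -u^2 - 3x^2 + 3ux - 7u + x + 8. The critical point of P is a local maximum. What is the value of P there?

151/3

∂P/∂u = -2u + 3x - 7 = 0 and ∂P/∂x = 3u - 6x + 1 = 0, so (u, x) = (-13, -19/3).
The Hessian has P_{uu} = -2, P_{xx} = -6, P_{ux} = 3, giving D = 3 > 0 with P_{uu} < 0, so the point is a local maximum.
P(-13, -19/3) = 151/3.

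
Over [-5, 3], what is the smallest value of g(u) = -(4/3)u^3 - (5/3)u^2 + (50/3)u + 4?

Differentiating, g'(u) = -4u^2 - (10/3)u + 50/3; which vanishes at u = -5/2 and u = 5/3.
Compare values at every candidate in [-5, 3]: g(-5) = 137/3,  g(-5/2) = -109/4,  g(5/3) = 1699/81,  g(3) = 3.
The minimum over the interval is -109/4, attained at u = -5/2.

-109/4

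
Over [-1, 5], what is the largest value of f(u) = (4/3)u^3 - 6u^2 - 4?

Differentiating, f'(u) = 4u^2 - 12u; which vanishes at u = 0 and u = 3.
Compare values at every candidate in [-1, 5]: f(-1) = -34/3; f(0) = -4; f(3) = -22; f(5) = 38/3.
The maximum over the interval is 38/3, attained at u = 5.

38/3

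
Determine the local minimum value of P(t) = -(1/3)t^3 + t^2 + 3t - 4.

-17/3

P'(t) = -t^2 + 2t + 3 = 0 at t = -1, 3.
P''(t) = -2t + 2. P''(-1) = 4 > 0 ⇒ local minimum; P''(3) = -4 < 0 ⇒ local maximum.
The local minimum is P(-1) = -17/3.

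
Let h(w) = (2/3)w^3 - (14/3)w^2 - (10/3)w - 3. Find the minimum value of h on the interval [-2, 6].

-53

Differentiating, h'(w) = 2w^2 - (28/3)w - 10/3; which vanishes at w = -1/3 and w = 5.
Candidates: h(-2) = -61/3,  h(-1/3) = -197/81,  h(5) = -53,  h(6) = -47.
Hence the absolute minimum is -53 at w = 5.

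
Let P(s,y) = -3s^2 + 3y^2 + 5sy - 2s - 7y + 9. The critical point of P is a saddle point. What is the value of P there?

∂P/∂s = -6s + 5y - 2 = 0 and ∂P/∂y = 5s + 6y - 7 = 0, so (s, y) = (23/61, 52/61).
The Hessian has P_{ss} = -6, P_{yy} = 6, P_{sy} = 5, giving D = -61 < 0, so the point is a saddle point.
P(23/61, 52/61) = 344/61.

344/61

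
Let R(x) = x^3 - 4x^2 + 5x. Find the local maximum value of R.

2

R'(x) = 3x^2 - 8x + 5. Setting R'(x) = 0 gives x ∈ {1, 5/3}.
Second-derivative test with R''(x) = 6x - 8: R''(1) = -2 < 0 ⇒ local maximum; R''(5/3) = 2 > 0 ⇒ local minimum.
The local maximum is R(1) = 2.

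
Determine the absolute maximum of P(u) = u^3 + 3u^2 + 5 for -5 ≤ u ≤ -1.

9

The derivative is 3u^2 + 6u, whose only zero in [-5, -1] is u = -2.
Candidates: P(-5) = -45, P(-2) = 9, P(-1) = 7.
The maximum over the interval is 9, attained at u = -2.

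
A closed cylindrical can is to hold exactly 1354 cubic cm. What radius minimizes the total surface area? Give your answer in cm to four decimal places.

With radius r and height h, πr²h = 1354 so h = 1354/(πr²), and S(r) = 2πr² + 2πrh = 2πr² + 2·1354/r.
S'(r) = 4πr − 2·1354/r² = 0 ⇒ r³ = 1354/(2π), so r ≈ 5.9953 and h = 2r ≈ 11.9907.
S''(r) = 4π + 4·1354/r³ > 0, so this is the minimum; S ≈ 677.5276.

5.9953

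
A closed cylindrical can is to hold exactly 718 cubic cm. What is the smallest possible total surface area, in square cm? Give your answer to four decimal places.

443.8786

With radius r and height h, πr²h = 718 so h = 718/(πr²), and S(r) = 2πr² + 2πrh = 2πr² + 2·718/r.
S'(r) = 4πr − 2·718/r² = 0 ⇒ r³ = 718/(2π), so r ≈ 4.8527 and h = 2r ≈ 9.7054.
S''(r) = 4π + 4·718/r³ > 0, so this is the minimum; S ≈ 443.8786.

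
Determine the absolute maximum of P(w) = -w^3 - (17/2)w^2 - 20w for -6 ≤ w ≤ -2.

The derivative is -3w^2 - 17w - 20, whose only zero in [-6, -2] is w = -4.
Compare values at every candidate in [-6, -2]: P(-6) = 30, P(-4) = 8, P(-2) = 14.
So the maximum is P(-6) = 30.

30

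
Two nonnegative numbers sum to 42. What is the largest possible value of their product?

441

With x + y = 42, the product is P(x) = x(42 − x).
P'(x) = 42 − 2x = 0 gives x = 21; P'' = −2 < 0, so this is the maximum.
P = 21·21 = 441.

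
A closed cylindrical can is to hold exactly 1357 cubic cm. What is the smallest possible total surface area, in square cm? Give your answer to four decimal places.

With radius r and height h, πr²h = 1357 so h = 1357/(πr²), and S(r) = 2πr² + 2πrh = 2πr² + 2·1357/r.
S'(r) = 4πr − 2·1357/r² = 0 ⇒ r³ = 1357/(2π), so r ≈ 5.9998 and h = 2r ≈ 11.9995.
S''(r) = 4π + 4·1357/r³ > 0, so this is the minimum; S ≈ 678.5280.

678.5280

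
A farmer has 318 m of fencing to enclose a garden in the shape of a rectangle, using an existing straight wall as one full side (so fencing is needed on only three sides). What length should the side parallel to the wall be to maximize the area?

159

Let the sides perpendicular to the wall have length x and the parallel side y, so 2x + y = 318 and the area is A = xy = x(318 − 2x).
A'(x) = 318 − 4x = 0 gives x = 159/2, and A''(x) = −4 < 0 confirms a maximum.
Then y = 318 − 2·159/2 = 159 and A = 25281/2.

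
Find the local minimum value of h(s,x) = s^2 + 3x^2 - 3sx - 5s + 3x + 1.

-12

∂h/∂s = 2s - 3x - 5 = 0 and ∂h/∂x = -3s + 6x + 3 = 0, so (s, x) = (7, 3).
The Hessian has h_{ss} = 2, h_{xx} = 6, h_{sx} = -3, giving D = 3 > 0 with h_{ss} > 0, so the point is a local minimum.
h(7, 3) = -12.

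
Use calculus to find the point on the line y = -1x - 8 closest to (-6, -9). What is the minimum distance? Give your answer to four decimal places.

Minimize D(x)^2 = (x + 6)^2 + (-x + 1)^2.
d/dx[D^2] = 2(x + 6) + 2·(-1)·(-x + 1) = 0 ⇒ x = -5/2.
Then y = -11/2 and the distance is √(49/2) ≈ 4.9497.

4.9497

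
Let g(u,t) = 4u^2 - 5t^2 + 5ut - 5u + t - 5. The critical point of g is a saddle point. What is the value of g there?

∂g/∂u = 8u + 5t - 5 = 0 and ∂g/∂t = 5u - 10t + 1 = 0, so (u, t) = (3/7, 11/35).
The Hessian has g_{uu} = 8, g_{tt} = -10, g_{ut} = 5, giving D = -105 < 0, so the point is a saddle point.
g(3/7, 11/35) = -207/35.

-207/35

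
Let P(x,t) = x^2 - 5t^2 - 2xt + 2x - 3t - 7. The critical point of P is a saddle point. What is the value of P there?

-191/24

∂P/∂x = 2x - 2t + 2 = 0 and ∂P/∂t = -2x - 10t - 3 = 0, so (x, t) = (-13/12, -1/12).
The Hessian has P_{xx} = 2, P_{tt} = -10, P_{xt} = -2, giving D = -24 < 0, so the point is a saddle point.
P(-13/12, -1/12) = -191/24.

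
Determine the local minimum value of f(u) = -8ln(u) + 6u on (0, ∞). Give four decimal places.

5.6985

f'(u) = -8/u + 6 = 0 gives u = 4/3.
f''(u) = 8/u², which is positive for u > 0, so this is a local minimum.
f(4/3) = -8·ln(4/3) + 8 ≈ 5.6985.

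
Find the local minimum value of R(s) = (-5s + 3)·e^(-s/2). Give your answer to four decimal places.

-2.7253

R'(s) = (-5)·e^(-s/2) + (-5s + 3)·(-1/2)·e^(-s/2) = ((5/2)s - 13/2)·e^(-s/2). Since e^(-s/2) > 0, the only critical point is s = 13/5.
R''(13/5) has the same sign as 5/2 > 0, so this is a local minimum.
R(13/5) = (-10)·e^(-13/10) ≈ -2.7253.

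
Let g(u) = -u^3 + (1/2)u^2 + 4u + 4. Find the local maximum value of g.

g'(u) = -3u^2 + u + 4 = 0 at u = -1, 4/3.
Second-derivative test with g''(u) = -6u + 1: g''(-1) = 7 > 0 ⇒ local minimum; g''(4/3) = -7 < 0 ⇒ local maximum.
So the local maximum value is g(4/3) = 212/27.

212/27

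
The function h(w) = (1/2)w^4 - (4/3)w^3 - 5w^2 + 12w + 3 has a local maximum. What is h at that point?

h'(w) = 2w^3 - 4w^2 - 10w + 12 = 0 at w = -2, 1, 3.
h''(w) = 6w^2 - 8w - 10. h''(-2) = 30 > 0 ⇒ local minimum; h''(1) = -12 < 0 ⇒ local maximum; h''(3) = 20 > 0 ⇒ local minimum.
The local maximum is h(1) = 55/6.

55/6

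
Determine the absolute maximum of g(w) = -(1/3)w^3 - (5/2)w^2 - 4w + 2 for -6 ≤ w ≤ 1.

8

The derivative is -w^2 - 5w - 4, which vanishes at w = -4 and w = -1.
Compare values at every candidate in [-6, 1]: g(-6) = 8; g(-4) = -2/3; g(-1) = 23/6; g(1) = -29/6.
So the maximum is g(-6) = 8.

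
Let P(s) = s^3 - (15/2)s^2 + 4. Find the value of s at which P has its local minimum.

5

P'(s) = 3s^2 - 15s. Setting P'(s) = 0 gives s ∈ {0, 5}.
P''(s) = 6s - 15. P''(0) = -15 < 0 ⇒ local maximum; P''(5) = 15 > 0 ⇒ local minimum.
So the local minimum value is P(5) = -117/2.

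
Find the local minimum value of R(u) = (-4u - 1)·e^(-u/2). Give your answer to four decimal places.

Differentiating with the product rule gives R'(u) = (2u - 7/2)·e^(-u/2). Since e^(-u/2) > 0, the only critical point is u = 7/4.
R''(7/4) has the same sign as 2 > 0, so this is a local minimum.
R(7/4) = (-8)·e^(-7/8) ≈ -3.3349.

-3.3349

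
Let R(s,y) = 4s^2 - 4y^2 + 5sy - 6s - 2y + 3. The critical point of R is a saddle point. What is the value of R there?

79/89

∂R/∂s = 8s + 5y - 6 = 0 and ∂R/∂y = 5s - 8y - 2 = 0, so (s, y) = (58/89, 14/89).
The Hessian has R_{ss} = 8, R_{yy} = -8, R_{sy} = 5, giving D = -89 < 0, so the point is a saddle point.
R(58/89, 14/89) = 79/89.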